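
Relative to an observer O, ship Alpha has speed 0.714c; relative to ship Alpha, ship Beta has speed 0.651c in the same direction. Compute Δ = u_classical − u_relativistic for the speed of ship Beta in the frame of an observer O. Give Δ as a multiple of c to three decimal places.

Δ = 0.433c

Galilean: u_cl = 0.651 + 0.714 = 1.3650.
Relativistic: u_rel = (0.651 + 0.714) / (1 + 0.651·0.714) = 1.3650/1.4648 = 0.9319.
Δ = 1.3650 − 0.9319 = 0.4331.
(The classical prediction exceeds c; the relativistic result does not.)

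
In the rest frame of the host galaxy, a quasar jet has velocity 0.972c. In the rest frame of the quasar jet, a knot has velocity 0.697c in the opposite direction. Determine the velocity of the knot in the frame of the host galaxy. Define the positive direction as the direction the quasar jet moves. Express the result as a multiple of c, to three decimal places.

+0.853c

With v = 0.972 and u' = -0.697 (in units of c),
u = (u' + v)/(1 + u'v/c²):
u = (-0.697 + 0.972) / (1 + (-0.697)·0.972) = 0.2750/0.3225 = 0.8527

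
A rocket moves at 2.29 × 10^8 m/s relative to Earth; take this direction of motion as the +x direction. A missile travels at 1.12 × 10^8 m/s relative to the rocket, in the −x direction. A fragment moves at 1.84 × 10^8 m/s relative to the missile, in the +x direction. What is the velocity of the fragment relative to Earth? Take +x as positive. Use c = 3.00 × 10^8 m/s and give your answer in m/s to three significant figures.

+2.60 × 10^8 m/s

Apply u = (u' + v)/(1 + u'v/c²) successively, working outward toward Earth.
(Dividing each given speed by c = 3.00 × 10^8 m/s to work in units of c.)
Start: velocity of the rocket relative to Earth = 0.7633c.
Compose with the missile (u' = -0.373 in the rocket frame): u_1 = (-0.373 + 0.763) / (1 + (-0.373)·0.763) = 0.3900/0.7150 = 0.5454.
Compose with the fragment (u' = 0.613 in the missile frame): u_2 = (0.613 + 0.545) / (1 + 0.613·0.545) = 1.1588/1.3345 = 0.8683.
So u = 0.8683 × 3.00 × 10^8 m/s.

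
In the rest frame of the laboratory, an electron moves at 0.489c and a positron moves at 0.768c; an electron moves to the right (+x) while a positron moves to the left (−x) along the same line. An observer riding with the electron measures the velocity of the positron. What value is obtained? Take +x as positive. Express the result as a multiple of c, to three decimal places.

β_A = 0.489, β_B = -0.768.
Transform to A's frame with the inverse velocity-addition law: u' = (u − v)/(1 − uv/c²), taking u = β_B and v = β_A.
u' = (-0.768 − 0.489) / (1 − (0.489)(-0.768)) = -1.2570/1.3756 = -0.9138.

-0.914c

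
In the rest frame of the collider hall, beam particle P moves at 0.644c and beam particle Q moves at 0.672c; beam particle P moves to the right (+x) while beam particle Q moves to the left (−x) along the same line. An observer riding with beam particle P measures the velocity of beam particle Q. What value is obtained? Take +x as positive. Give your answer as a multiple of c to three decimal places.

-0.919c

β_A = 0.644, β_B = -0.672.
Transform to A's frame with the inverse velocity-addition law: u' = (u − v)/(1 − uv/c²), taking u = β_B and v = β_A.
u' = (-0.672 − 0.644) / (1 − (0.644)(-0.672)) = -1.3160/1.4328 = -0.9185.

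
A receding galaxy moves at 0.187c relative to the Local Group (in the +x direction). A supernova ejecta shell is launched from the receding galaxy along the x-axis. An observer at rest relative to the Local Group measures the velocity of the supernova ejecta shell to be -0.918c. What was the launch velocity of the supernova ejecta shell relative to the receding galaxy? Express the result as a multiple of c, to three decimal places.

-0.943c

Invert the composition law: u' = (u − v)/(1 − uv/c²).
u' = (-0.918 − 0.187) / (1 − (-0.918)(0.187)) = -1.1050/1.1717 = -0.9431.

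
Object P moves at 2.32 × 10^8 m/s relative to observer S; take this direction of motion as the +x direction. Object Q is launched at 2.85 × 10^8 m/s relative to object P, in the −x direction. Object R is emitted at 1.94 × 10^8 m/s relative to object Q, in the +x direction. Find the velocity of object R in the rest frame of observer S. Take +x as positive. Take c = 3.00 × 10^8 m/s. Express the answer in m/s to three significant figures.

-1.01 × 10^7 m/s

Apply u = (u' + v)/(1 + u'v/c²) successively, working outward toward observer S.
(Dividing each given speed by c = 3.00 × 10^8 m/s to work in units of c.)
Start: velocity of object P relative to observer S = 0.7733c.
Compose with object Q (u' = -0.950 in object P frame): u_1 = (-0.950 + 0.773) / (1 + (-0.950)·0.773) = -0.1767/0.2653 = -0.6658.
Compose with object R (u' = 0.647 in object Q frame): u_2 = (0.647 + (-0.666)) / (1 + 0.647·(-0.666)) = -0.0192/0.5694 = -0.0337.
So u = -0.0337 × 3.00 × 10^8 m/s.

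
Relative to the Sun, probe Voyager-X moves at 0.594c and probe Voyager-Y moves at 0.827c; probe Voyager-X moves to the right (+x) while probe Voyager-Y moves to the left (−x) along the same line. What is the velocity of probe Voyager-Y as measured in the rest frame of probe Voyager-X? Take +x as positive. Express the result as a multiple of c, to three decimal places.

-0.953c

β_A = 0.594, β_B = -0.827.
Transform to A's frame with the inverse velocity-addition law: u' = (u − v)/(1 − uv/c²), taking u = β_B and v = β_A.
u' = (-0.827 − 0.594) / (1 − (0.594)(-0.827)) = -1.4210/1.4912 = -0.9529.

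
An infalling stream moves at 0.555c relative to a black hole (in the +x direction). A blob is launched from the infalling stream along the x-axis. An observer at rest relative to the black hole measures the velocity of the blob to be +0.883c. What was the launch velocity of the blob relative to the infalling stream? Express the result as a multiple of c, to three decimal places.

Invert the composition law: u' = (u − v)/(1 − uv/c²).
u' = (0.883 − 0.555) / (1 − (0.883)(0.555)) = 0.3280/0.5099 = 0.6432.

+0.643c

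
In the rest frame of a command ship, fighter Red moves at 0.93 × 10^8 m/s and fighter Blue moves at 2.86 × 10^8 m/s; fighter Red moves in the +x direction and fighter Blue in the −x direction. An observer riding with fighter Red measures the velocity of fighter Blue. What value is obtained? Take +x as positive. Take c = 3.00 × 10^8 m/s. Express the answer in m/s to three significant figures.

β_A = 0.310, β_B = -0.953 (dividing each by c = 3.00 × 10^8 m/s).
Transform to A's frame with the inverse velocity-addition law: u' = (u − v)/(1 − uv/c²), taking u = β_B and v = β_A.
u' = (-0.953 − 0.310) / (1 − (0.310)(-0.953)) = -1.2633/1.2955 = -0.9751.
u' = -0.9751 × 3.00 × 10^8 m/s.

-2.93 × 10^8 m/s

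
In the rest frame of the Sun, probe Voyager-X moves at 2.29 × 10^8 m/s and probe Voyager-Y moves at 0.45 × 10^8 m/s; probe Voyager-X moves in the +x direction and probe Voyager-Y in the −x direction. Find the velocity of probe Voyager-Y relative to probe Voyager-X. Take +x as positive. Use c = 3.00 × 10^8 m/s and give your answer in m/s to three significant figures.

β_A = 0.763, β_B = -0.150 (dividing each by c = 3.00 × 10^8 m/s).
Transform to A's frame with the inverse velocity-addition law: u' = (u − v)/(1 − uv/c²), taking u = β_B and v = β_A.
u' = (-0.150 − 0.763) / (1 − (0.763)(-0.150)) = -0.9133/1.1145 = -0.8195.
u' = -0.8195 × 3.00 × 10^8 m/s.

-2.46 × 10^8 m/s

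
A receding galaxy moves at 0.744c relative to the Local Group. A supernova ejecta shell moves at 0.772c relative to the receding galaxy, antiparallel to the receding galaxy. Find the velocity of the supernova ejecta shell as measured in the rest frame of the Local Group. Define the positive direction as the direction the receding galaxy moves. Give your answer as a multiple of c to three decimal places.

With v = 0.744 and u' = -0.772 (in units of c),
u = (u' + v)/(1 + u'v/c²):
u = (-0.772 + 0.744) / (1 + (-0.772)·0.744) = -0.0280/0.4256 = -0.0658

-0.066c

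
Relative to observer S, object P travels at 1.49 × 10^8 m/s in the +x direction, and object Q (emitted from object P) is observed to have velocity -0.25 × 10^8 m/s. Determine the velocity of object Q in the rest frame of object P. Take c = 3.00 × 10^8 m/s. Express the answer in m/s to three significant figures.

-1.67 × 10^8 m/s

v = 0.497c, u = -0.083c.
Invert the composition law: u' = (u − v)/(1 − uv/c²).
u' = (-0.083 − 0.497) / (1 − (-0.083)(0.497)) = -0.5800/1.0414 = -0.5569.
u' = -0.5569 × 3.00 × 10^8 m/s.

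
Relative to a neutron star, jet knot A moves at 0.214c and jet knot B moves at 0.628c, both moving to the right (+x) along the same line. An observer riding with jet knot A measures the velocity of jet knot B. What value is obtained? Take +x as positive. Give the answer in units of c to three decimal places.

+0.478c

β_A = 0.214, β_B = 0.628.
Transform to A's frame with the inverse velocity-addition law: u' = (u − v)/(1 − uv/c²), taking u = β_B and v = β_A.
u' = (0.628 − 0.214) / (1 − (0.214)(0.628)) = 0.4140/0.8656 = 0.4783.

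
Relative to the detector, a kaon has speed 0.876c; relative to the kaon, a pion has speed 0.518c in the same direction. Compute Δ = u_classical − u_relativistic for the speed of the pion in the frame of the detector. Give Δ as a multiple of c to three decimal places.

Galilean: u_cl = 0.518 + 0.876 = 1.3940.
Relativistic: u_rel = (0.518 + 0.876) / (1 + 0.518·0.876) = 1.3940/1.4538 = 0.9589.
Δ = 1.3940 − 0.9589 = 0.4351.
(The classical prediction exceeds c; the relativistic result does not.)

Δ = 0.435c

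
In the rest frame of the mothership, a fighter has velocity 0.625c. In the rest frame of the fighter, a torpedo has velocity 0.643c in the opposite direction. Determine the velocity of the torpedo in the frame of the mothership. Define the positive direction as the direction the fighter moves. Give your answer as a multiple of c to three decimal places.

With v = 0.625 and u' = -0.643 (in units of c),
u = (u' + v)/(1 + u'v/c²):
u = (-0.643 + 0.625) / (1 + (-0.643)·0.625) = -0.0180/0.5981 = -0.0301
(Galilean addition would give -0.018c.)

-0.030c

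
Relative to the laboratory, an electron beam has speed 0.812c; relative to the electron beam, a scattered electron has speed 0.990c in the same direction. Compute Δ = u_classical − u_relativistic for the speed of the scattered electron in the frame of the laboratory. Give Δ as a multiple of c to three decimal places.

Galilean: u_cl = 0.990 + 0.812 = 1.8020.
Relativistic: u_rel = (0.990 + 0.812) / (1 + 0.990·0.812) = 1.8020/1.8039 = 0.9990.
Δ = 1.8020 − 0.9990 = 0.8030.
(The classical prediction exceeds c; the relativistic result does not.)

Δ = 0.803c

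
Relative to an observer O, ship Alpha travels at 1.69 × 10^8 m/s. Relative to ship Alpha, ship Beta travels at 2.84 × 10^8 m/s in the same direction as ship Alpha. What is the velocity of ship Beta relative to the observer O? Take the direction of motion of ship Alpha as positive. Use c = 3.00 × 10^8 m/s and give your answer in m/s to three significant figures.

In units of c (dividing by 3.00 × 10^8 m/s): v = 0.563, u' = 0.947.
u = (u' + v)/(1 + u'v/c²):
u = (0.947 + 0.563) / (1 + 0.947·0.563) = 1.5100/1.5333 = 0.9848
Converting back: u = 0.9848 × 3.00 × 10^8 m/s.

2.95 × 10^8 m/s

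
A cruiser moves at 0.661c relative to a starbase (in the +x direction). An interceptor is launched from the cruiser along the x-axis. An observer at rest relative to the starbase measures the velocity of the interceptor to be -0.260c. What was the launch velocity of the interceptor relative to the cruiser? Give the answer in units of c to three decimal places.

-0.786c

Invert the composition law: u' = (u − v)/(1 − uv/c²).
u' = (-0.260 − 0.661) / (1 − (-0.260)(0.661)) = -0.9210/1.1719 = -0.7859.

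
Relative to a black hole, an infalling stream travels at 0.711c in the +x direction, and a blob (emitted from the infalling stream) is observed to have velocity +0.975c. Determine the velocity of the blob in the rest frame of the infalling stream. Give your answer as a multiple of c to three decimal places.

Invert the composition law: u' = (u − v)/(1 − uv/c²).
u' = (0.975 − 0.711) / (1 − (0.975)(0.711)) = 0.2640/0.3068 = 0.8606.

+0.861c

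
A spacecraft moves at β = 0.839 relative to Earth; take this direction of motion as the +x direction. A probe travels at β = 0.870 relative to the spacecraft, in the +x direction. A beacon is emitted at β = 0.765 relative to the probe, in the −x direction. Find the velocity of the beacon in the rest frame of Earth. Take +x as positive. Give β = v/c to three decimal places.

Apply u = (u' + v)/(1 + u'v/c²) successively, working outward toward Earth.
Start: velocity of the spacecraft relative to Earth = 0.8390c.
Compose with the probe (u' = 0.870 in the spacecraft frame): u_1 = (0.870 + 0.839) / (1 + 0.870·0.839) = 1.7090/1.7299 = 0.9879.
Compose with the beacon (u' = -0.765 in the probe frame): u_2 = (-0.765 + 0.988) / (1 + (-0.765)·0.988) = 0.2229/0.2443 = 0.9126.

β = +0.913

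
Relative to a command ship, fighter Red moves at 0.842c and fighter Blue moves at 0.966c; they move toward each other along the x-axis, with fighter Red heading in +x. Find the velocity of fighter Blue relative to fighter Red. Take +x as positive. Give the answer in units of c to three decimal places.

β_A = 0.842, β_B = -0.966.
Transform to A's frame with the inverse velocity-addition law: u' = (u − v)/(1 − uv/c²), taking u = β_B and v = β_A.
u' = (-0.966 − 0.842) / (1 − (0.842)(-0.966)) = -1.8080/1.8134 = -0.9970.

-0.997c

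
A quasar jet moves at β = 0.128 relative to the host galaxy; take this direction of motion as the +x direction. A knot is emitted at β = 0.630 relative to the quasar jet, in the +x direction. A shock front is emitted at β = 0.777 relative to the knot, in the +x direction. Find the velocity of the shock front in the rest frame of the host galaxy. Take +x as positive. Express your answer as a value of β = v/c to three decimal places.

Apply u = (u' + v)/(1 + u'v/c²) successively, working outward toward the host galaxy.
Start: velocity of the quasar jet relative to the host galaxy = 0.1280c.
Compose with the knot (u' = 0.630 in the quasar jet frame): u_1 = (0.630 + 0.128) / (1 + 0.630·0.128) = 0.7580/1.0806 = 0.7014.
Compose with the shock front (u' = 0.777 in the knot frame): u_2 = (0.777 + 0.701) / (1 + 0.777·0.701) = 1.4784/1.5450 = 0.9569.

β = 0.957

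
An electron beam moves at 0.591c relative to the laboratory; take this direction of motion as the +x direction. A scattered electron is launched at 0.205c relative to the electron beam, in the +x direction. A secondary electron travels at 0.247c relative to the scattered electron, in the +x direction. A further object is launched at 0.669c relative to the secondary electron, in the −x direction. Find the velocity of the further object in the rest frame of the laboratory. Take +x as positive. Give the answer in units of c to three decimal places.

Apply u = (u' + v)/(1 + u'v/c²) successively, working outward toward the laboratory.
Start: velocity of the electron beam relative to the laboratory = 0.5910c.
Compose with the scattered electron (u' = 0.205 in the electron beam frame): u_1 = (0.205 + 0.591) / (1 + 0.205·0.591) = 0.7960/1.1212 = 0.7100.
Compose with the secondary electron (u' = 0.247 in the scattered electron frame): u_2 = (0.247 + 0.710) / (1 + 0.247·0.710) = 0.9570/1.1754 = 0.8142.
Compose with the further object (u' = -0.669 in the secondary electron frame): u_3 = (-0.669 + 0.814) / (1 + (-0.669)·0.814) = 0.1452/0.4553 = 0.3189.

+0.319c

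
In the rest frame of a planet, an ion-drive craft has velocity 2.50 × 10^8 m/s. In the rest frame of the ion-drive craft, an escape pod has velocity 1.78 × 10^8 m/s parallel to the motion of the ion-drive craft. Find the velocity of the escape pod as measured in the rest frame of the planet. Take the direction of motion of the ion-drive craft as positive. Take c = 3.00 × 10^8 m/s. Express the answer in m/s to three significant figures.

2.86 × 10^8 m/s

In units of c (dividing by 3.00 × 10^8 m/s): v = 0.833, u' = 0.593.
u = (u' + v)/(1 + u'v/c²):
u = (0.593 + 0.833) / (1 + 0.593·0.833) = 1.4267/1.4944 = 0.9546
Converting back: u = 0.9546 × 3.00 × 10^8 m/s.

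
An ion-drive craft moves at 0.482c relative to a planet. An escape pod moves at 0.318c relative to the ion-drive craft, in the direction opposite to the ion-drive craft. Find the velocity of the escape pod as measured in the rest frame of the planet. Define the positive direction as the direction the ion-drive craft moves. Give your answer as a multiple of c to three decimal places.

+0.194c

With v = 0.482 and u' = -0.318 (in units of c),
u = (u' + v)/(1 + u'v/c²):
u = (-0.318 + 0.482) / (1 + (-0.318)·0.482) = 0.1640/0.8467 = 0.1937
(Galilean addition would give +0.164c.)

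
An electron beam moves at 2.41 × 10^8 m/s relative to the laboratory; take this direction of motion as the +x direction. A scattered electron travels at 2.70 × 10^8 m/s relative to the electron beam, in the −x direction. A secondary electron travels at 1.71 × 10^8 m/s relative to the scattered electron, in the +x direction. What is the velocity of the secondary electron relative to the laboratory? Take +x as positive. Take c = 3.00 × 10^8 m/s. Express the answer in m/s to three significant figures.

+8.28 × 10^7 m/s

Apply u = (u' + v)/(1 + u'v/c²) successively, working outward toward the laboratory.
(Dividing each given speed by c = 3.00 × 10^8 m/s to work in units of c.)
Start: velocity of the electron beam relative to the laboratory = 0.8033c.
Compose with the scattered electron (u' = -0.900 in the electron beam frame): u_1 = (-0.900 + 0.803) / (1 + (-0.900)·0.803) = -0.0967/0.2770 = -0.3490.
Compose with the secondary electron (u' = 0.570 in the scattered electron frame): u_2 = (0.570 + (-0.349)) / (1 + 0.570·(-0.349)) = 0.2210/0.8011 = 0.2759.
So u = 0.2759 × 3.00 × 10^8 m/s.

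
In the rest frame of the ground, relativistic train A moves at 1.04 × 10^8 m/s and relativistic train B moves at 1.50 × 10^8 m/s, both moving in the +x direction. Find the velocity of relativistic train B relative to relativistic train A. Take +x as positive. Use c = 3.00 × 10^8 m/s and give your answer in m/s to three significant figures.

+5.56 × 10^7 m/s

β_A = 0.347, β_B = 0.500 (dividing each by c = 3.00 × 10^8 m/s).
Transform to A's frame with the inverse velocity-addition law: u' = (u − v)/(1 − uv/c²), taking u = β_B and v = β_A.
u' = (0.500 − 0.347) / (1 − (0.347)(0.500)) = 0.1533/0.8267 = 0.1855.
u' = 0.1855 × 3.00 × 10^8 m/s.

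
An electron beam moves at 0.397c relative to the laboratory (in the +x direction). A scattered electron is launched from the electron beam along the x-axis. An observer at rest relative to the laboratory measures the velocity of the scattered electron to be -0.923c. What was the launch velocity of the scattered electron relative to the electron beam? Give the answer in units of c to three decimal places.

-0.966c

Invert the composition law: u' = (u − v)/(1 − uv/c²).
u' = (-0.923 − 0.397) / (1 − (-0.923)(0.397)) = -1.3200/1.3664 = -0.9660.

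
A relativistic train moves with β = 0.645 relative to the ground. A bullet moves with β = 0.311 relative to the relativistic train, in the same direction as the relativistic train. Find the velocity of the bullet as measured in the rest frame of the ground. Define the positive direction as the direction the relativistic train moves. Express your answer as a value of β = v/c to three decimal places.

With v = 0.645 and u' = 0.311 (in units of c),
u = (u' + v)/(1 + u'v/c²):
u = (0.311 + 0.645) / (1 + 0.311·0.645) = 0.9560/1.2006 = 0.7963
(Galilean addition would give +0.956c.)

β = 0.796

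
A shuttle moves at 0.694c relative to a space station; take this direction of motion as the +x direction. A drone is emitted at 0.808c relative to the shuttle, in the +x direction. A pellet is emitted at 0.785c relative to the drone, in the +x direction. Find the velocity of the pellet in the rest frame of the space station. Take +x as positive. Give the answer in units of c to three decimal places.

Apply u = (u' + v)/(1 + u'v/c²) successively, working outward toward the space station.
Start: velocity of the shuttle relative to the space station = 0.6940c.
Compose with the drone (u' = 0.808 in the shuttle frame): u_1 = (0.808 + 0.694) / (1 + 0.808·0.694) = 1.5020/1.5608 = 0.9624.
Compose with the pellet (u' = 0.785 in the drone frame): u_2 = (0.785 + 0.962) / (1 + 0.785·0.962) = 1.7474/1.7554 = 0.9954.

0.995c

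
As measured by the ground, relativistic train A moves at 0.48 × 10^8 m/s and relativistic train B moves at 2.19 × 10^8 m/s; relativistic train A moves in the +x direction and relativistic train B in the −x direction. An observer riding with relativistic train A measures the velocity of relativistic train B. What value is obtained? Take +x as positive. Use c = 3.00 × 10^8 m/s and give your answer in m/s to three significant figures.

β_A = 0.160, β_B = -0.730 (dividing each by c = 3.00 × 10^8 m/s).
Transform to A's frame with the inverse velocity-addition law: u' = (u − v)/(1 − uv/c²), taking u = β_B and v = β_A.
u' = (-0.730 − 0.160) / (1 − (0.160)(-0.730)) = -0.8900/1.1168 = -0.7969.
u' = -0.7969 × 3.00 × 10^8 m/s.

-2.39 × 10^8 m/s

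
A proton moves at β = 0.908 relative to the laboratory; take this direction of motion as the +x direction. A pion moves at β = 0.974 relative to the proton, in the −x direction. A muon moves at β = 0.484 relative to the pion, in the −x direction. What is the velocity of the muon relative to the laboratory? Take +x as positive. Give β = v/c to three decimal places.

β = -0.827

Apply u = (u' + v)/(1 + u'v/c²) successively, working outward toward the laboratory.
Start: velocity of the proton relative to the laboratory = 0.9080c.
Compose with the pion (u' = -0.974 in the proton frame): u_1 = (-0.974 + 0.908) / (1 + (-0.974)·0.908) = -0.0660/0.1156 = -0.5709.
Compose with the muon (u' = -0.484 in the pion frame): u_2 = (-0.484 + (-0.571)) / (1 + (-0.484)·(-0.571)) = -1.0549/1.2763 = -0.8265.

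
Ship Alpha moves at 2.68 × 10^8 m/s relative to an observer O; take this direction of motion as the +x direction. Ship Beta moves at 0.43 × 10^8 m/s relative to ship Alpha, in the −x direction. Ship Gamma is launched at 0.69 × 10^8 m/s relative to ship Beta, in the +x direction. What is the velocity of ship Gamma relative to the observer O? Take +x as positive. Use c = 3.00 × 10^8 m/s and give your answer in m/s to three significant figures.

Apply u = (u' + v)/(1 + u'v/c²) successively, working outward toward the observer O.
(Dividing each given speed by c = 3.00 × 10^8 m/s to work in units of c.)
Start: velocity of ship Alpha relative to the observer O = 0.8933c.
Compose with ship Beta (u' = -0.143 in ship Alpha frame): u_1 = (-0.143 + 0.893) / (1 + (-0.143)·0.893) = 0.7500/0.8720 = 0.8601.
Compose with ship Gamma (u' = 0.230 in ship Beta frame): u_2 = (0.230 + 0.860) / (1 + 0.230·0.860) = 1.0901/1.1978 = 0.9101.
So u = 0.9101 × 3.00 × 10^8 m/s.

+2.73 × 10^8 m/s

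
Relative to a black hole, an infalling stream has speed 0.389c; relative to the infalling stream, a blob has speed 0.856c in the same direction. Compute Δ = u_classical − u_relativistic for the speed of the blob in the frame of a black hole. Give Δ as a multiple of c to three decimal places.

Δ = 0.311c

Galilean: u_cl = 0.856 + 0.389 = 1.2450.
Relativistic: u_rel = (0.856 + 0.389) / (1 + 0.856·0.389) = 1.2450/1.3330 = 0.9340.
Δ = 1.2450 − 0.9340 = 0.3110.
(The classical prediction exceeds c; the relativistic result does not.)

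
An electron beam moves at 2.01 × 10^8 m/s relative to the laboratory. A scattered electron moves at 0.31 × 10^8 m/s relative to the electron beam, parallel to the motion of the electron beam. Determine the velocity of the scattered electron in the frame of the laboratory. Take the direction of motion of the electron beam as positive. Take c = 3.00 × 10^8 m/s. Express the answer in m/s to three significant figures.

2.17 × 10^8 m/s

In units of c (dividing by 3.00 × 10^8 m/s): v = 0.670, u' = 0.103.
u = (u' + v)/(1 + u'v/c²):
u = (0.103 + 0.670) / (1 + 0.103·0.670) = 0.7733/1.0692 = 0.7233
(Galilean addition would give +0.773c.)
Converting back: u = 0.7233 × 3.00 × 10^8 m/s.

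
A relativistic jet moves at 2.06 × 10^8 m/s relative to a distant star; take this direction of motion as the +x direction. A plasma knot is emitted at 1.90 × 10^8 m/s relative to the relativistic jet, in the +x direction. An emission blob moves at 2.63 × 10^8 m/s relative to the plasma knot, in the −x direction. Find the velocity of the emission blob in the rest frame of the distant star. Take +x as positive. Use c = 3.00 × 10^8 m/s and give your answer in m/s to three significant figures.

Apply u = (u' + v)/(1 + u'v/c²) successively, working outward toward the distant star.
(Dividing each given speed by c = 3.00 × 10^8 m/s to work in units of c.)
Start: velocity of the relativistic jet relative to the distant star = 0.6867c.
Compose with the plasma knot (u' = 0.633 in the relativistic jet frame): u_1 = (0.633 + 0.687) / (1 + 0.633·0.687) = 1.3200/1.4349 = 0.9199.
Compose with the emission blob (u' = -0.877 in the plasma knot frame): u_2 = (-0.877 + 0.920) / (1 + (-0.877)·0.920) = 0.0433/0.1935 = 0.2236.
So u = 0.2236 × 3.00 × 10^8 m/s.

+6.71 × 10^7 m/s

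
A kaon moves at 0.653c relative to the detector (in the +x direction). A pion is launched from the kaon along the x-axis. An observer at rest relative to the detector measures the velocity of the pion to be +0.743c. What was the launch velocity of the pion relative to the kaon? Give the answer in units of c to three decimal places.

Invert the composition law: u' = (u − v)/(1 − uv/c²).
u' = (0.743 − 0.653) / (1 − (0.743)(0.653)) = 0.0900/0.5148 = 0.1748.

+0.175c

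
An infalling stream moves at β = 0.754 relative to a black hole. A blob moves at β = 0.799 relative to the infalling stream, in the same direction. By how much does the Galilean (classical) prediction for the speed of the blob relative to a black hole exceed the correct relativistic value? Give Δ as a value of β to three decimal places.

Galilean: u_cl = 0.799 + 0.754 = 1.5530.
Relativistic: u_rel = (0.799 + 0.754) / (1 + 0.799·0.754) = 1.5530/1.6024 = 0.9691.
Δ = 1.5530 − 0.9691 = 0.5839.
(The classical prediction exceeds c; the relativistic result does not.)

Δ = 0.584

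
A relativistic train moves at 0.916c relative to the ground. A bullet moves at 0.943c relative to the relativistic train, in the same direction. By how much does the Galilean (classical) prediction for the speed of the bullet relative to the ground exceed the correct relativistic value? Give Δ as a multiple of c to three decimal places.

Galilean: u_cl = 0.943 + 0.916 = 1.8590.
Relativistic: u_rel = (0.943 + 0.916) / (1 + 0.943·0.916) = 1.8590/1.8638 = 0.9974.
Δ = 1.8590 − 0.9974 = 0.8616.
(The classical prediction exceeds c; the relativistic result does not.)

Δ = 0.862c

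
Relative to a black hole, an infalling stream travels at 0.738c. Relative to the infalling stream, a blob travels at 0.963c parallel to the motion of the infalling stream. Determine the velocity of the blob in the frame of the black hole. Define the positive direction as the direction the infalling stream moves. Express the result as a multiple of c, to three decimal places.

0.994c

With v = 0.738 and u' = 0.963 (in units of c),
u = (u' + v)/(1 + u'v/c²):
u = (0.963 + 0.738) / (1 + 0.963·0.738) = 1.7010/1.7107 = 0.9943
(Galilean addition would give +1.701c, exceeding c.)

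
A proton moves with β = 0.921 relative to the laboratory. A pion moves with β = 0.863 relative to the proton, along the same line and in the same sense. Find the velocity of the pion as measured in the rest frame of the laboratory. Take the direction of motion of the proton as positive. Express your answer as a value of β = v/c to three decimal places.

With v = 0.921 and u' = 0.863 (in units of c),
u = (u' + v)/(1 + u'v/c²):
u = (0.863 + 0.921) / (1 + 0.863·0.921) = 1.7840/1.7948 = 0.9940
(Galilean addition would give +1.784c, exceeding c.)

β = 0.994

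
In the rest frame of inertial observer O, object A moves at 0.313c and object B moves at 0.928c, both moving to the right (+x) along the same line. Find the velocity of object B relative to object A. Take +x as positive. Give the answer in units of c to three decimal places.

+0.867c

β_A = 0.313, β_B = 0.928.
Transform to A's frame with the inverse velocity-addition law: u' = (u − v)/(1 − uv/c²), taking u = β_B and v = β_A.
u' = (0.928 − 0.313) / (1 − (0.313)(0.928)) = 0.6150/0.7095 = 0.8668.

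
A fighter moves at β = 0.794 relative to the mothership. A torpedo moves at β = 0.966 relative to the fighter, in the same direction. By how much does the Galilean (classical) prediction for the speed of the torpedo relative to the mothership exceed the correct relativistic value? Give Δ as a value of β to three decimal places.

Δ = 0.764

Galilean: u_cl = 0.966 + 0.794 = 1.7600.
Relativistic: u_rel = (0.966 + 0.794) / (1 + 0.966·0.794) = 1.7600/1.7670 = 0.9960.
Δ = 1.7600 − 0.9960 = 0.7640.
(The classical prediction exceeds c; the relativistic result does not.)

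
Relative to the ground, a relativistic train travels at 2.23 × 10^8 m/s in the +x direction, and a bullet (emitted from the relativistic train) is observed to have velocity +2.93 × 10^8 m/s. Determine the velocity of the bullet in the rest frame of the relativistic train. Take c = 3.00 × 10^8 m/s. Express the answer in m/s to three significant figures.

v = 0.743c, u = 0.977c.
Invert the composition law: u' = (u − v)/(1 − uv/c²).
u' = (0.977 − 0.743) / (1 − (0.977)(0.743)) = 0.2333/0.2740 = 0.8515.
u' = 0.8515 × 3.00 × 10^8 m/s.

+2.55 × 10^8 m/s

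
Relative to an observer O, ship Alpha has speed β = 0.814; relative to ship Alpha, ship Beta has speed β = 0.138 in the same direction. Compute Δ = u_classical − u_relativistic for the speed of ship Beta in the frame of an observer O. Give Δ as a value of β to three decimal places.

Galilean: u_cl = 0.138 + 0.814 = 0.9520.
Relativistic: u_rel = (0.138 + 0.814) / (1 + 0.138·0.814) = 0.9520/1.1123 = 0.8559.
Δ = 0.9520 − 0.8559 = 0.0961.

Δ = 0.096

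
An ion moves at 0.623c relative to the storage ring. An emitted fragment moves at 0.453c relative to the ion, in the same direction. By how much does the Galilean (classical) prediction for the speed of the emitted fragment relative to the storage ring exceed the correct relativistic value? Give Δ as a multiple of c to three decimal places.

Galilean: u_cl = 0.453 + 0.623 = 1.0760.
Relativistic: u_rel = (0.453 + 0.623) / (1 + 0.453·0.623) = 1.0760/1.2822 = 0.8392.
Δ = 1.0760 − 0.8392 = 0.2368.
(The classical prediction exceeds c; the relativistic result does not.)

Δ = 0.237c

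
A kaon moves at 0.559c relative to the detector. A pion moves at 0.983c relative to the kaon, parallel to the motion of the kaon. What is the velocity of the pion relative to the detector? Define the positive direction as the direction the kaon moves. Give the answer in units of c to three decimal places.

With v = 0.559 and u' = 0.983 (in units of c),
u = (u' + v)/(1 + u'v/c²):
u = (0.983 + 0.559) / (1 + 0.983·0.559) = 1.5420/1.5495 = 0.9952

0.995c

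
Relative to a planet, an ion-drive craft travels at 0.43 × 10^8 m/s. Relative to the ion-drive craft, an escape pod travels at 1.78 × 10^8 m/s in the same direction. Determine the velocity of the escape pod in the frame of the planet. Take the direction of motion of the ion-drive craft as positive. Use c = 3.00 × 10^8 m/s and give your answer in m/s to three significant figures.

2.04 × 10^8 m/s

In units of c (dividing by 3.00 × 10^8 m/s): v = 0.143, u' = 0.593.
u = (u' + v)/(1 + u'v/c²):
u = (0.593 + 0.143) / (1 + 0.593·0.143) = 0.7367/1.0850 = 0.6789
(Galilean addition would give +0.737c.)
Converting back: u = 0.6789 × 3.00 × 10^8 m/s.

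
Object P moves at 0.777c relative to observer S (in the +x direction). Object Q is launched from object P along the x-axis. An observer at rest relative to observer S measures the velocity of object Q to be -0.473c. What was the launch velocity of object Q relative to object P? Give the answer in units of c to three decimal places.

Invert the composition law: u' = (u − v)/(1 − uv/c²).
u' = (-0.473 − 0.777) / (1 − (-0.473)(0.777)) = -1.2500/1.3675 = -0.9141.

-0.914c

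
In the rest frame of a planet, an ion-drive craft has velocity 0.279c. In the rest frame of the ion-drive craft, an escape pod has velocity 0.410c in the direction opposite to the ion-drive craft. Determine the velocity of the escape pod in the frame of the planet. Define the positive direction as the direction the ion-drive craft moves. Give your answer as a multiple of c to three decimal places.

With v = 0.279 and u' = -0.410 (in units of c),
u = (u' + v)/(1 + u'v/c²):
u = (-0.410 + 0.279) / (1 + (-0.410)·0.279) = -0.1310/0.8856 = -0.1479

-0.148c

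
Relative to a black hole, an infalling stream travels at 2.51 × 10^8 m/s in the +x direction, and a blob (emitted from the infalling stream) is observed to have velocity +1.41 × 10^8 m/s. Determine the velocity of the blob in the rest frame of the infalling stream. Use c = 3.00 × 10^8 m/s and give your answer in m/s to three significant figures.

-1.81 × 10^8 m/s

v = 0.837c, u = 0.470c.
Invert the composition law: u' = (u − v)/(1 − uv/c²).
u' = (0.470 − 0.837) / (1 − (0.470)(0.837)) = -0.3667/0.6068 = -0.6043.
u' = -0.6043 × 3.00 × 10^8 m/s.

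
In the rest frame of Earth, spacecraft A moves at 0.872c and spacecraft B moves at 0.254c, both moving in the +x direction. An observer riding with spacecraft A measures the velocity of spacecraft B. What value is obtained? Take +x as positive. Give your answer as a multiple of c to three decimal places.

β_A = 0.872, β_B = 0.254.
Transform to A's frame with the inverse velocity-addition law: u' = (u − v)/(1 − uv/c²), taking u = β_B and v = β_A.
u' = (0.254 − 0.872) / (1 − (0.872)(0.254)) = -0.6180/0.7785 = -0.7938.

-0.794c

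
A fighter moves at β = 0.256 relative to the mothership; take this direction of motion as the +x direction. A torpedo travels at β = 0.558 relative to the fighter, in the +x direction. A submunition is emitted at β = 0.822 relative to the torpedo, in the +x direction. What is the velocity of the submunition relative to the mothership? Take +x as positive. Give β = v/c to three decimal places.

β = 0.968

Apply u = (u' + v)/(1 + u'v/c²) successively, working outward toward the mothership.
Start: velocity of the fighter relative to the mothership = 0.2560c.
Compose with the torpedo (u' = 0.558 in the fighter frame): u_1 = (0.558 + 0.256) / (1 + 0.558·0.256) = 0.8140/1.1428 = 0.7123.
Compose with the submunition (u' = 0.822 in the torpedo frame): u_2 = (0.822 + 0.712) / (1 + 0.822·0.712) = 1.5343/1.5855 = 0.9677.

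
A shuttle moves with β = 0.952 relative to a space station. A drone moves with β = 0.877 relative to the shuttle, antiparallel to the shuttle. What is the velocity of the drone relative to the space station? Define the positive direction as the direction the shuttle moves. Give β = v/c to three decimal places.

β = +0.454

With v = 0.952 and u' = -0.877 (in units of c),
u = (u' + v)/(1 + u'v/c²):
u = (-0.877 + 0.952) / (1 + (-0.877)·0.952) = 0.0750/0.1651 = 0.4543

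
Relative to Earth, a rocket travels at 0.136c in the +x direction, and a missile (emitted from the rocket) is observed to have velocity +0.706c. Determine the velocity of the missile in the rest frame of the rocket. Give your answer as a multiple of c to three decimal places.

+0.631c

Invert the composition law: u' = (u − v)/(1 − uv/c²).
u' = (0.706 − 0.136) / (1 − (0.706)(0.136)) = 0.5700/0.9040 = 0.6305.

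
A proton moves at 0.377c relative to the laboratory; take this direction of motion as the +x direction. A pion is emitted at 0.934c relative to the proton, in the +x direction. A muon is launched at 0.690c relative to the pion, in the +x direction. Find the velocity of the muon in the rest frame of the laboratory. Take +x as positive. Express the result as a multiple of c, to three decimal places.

Apply u = (u' + v)/(1 + u'v/c²) successively, working outward toward the laboratory.
Start: velocity of the proton relative to the laboratory = 0.3770c.
Compose with the pion (u' = 0.934 in the proton frame): u_1 = (0.934 + 0.377) / (1 + 0.934·0.377) = 1.3110/1.3521 = 0.9696.
Compose with the muon (u' = 0.690 in the pion frame): u_2 = (0.690 + 0.970) / (1 + 0.690·0.970) = 1.6596/1.6690 = 0.9944.

0.994c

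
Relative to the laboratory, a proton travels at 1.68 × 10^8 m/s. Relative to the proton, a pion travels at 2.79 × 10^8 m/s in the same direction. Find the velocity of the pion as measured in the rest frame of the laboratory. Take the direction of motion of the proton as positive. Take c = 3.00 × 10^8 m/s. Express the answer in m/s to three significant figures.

In units of c (dividing by 3.00 × 10^8 m/s): v = 0.560, u' = 0.930.
u = (u' + v)/(1 + u'v/c²):
u = (0.930 + 0.560) / (1 + 0.930·0.560) = 1.4900/1.5208 = 0.9797
Converting back: u = 0.9797 × 3.00 × 10^8 m/s.

2.94 × 10^8 m/s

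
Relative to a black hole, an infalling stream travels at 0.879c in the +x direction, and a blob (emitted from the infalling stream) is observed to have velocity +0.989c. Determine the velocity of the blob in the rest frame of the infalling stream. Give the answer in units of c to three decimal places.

Invert the composition law: u' = (u − v)/(1 − uv/c²).
u' = (0.989 − 0.879) / (1 − (0.989)(0.879)) = 0.1100/0.1307 = 0.8418.

+0.842c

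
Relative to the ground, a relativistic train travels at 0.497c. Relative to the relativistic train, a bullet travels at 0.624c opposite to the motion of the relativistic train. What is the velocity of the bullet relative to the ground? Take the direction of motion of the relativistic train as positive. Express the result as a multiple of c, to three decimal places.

With v = 0.497 and u' = -0.624 (in units of c),
u = (u' + v)/(1 + u'v/c²):
u = (-0.624 + 0.497) / (1 + (-0.624)·0.497) = -0.1270/0.6899 = -0.1841

-0.184c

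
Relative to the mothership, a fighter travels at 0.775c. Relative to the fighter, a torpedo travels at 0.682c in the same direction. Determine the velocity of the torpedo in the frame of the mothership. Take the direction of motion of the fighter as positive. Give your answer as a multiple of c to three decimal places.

0.953c

With v = 0.775 and u' = 0.682 (in units of c),
u = (u' + v)/(1 + u'v/c²):
u = (0.682 + 0.775) / (1 + 0.682·0.775) = 1.4570/1.5286 = 0.9532
(Galilean addition would give +1.457c, exceeding c.)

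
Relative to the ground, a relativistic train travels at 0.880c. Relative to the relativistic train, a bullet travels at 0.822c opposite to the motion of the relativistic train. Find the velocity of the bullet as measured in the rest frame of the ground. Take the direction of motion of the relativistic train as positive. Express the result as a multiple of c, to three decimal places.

With v = 0.880 and u' = -0.822 (in units of c),
u = (u' + v)/(1 + u'v/c²):
u = (-0.822 + 0.880) / (1 + (-0.822)·0.880) = 0.0580/0.2766 = 0.2097
(Galilean addition would give +0.058c.)

+0.210c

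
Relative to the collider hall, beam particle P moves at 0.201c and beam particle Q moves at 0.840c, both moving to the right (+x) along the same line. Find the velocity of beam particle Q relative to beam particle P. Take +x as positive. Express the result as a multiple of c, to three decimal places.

β_A = 0.201, β_B = 0.840.
Transform to A's frame with the inverse velocity-addition law: u' = (u − v)/(1 − uv/c²), taking u = β_B and v = β_A.
u' = (0.840 − 0.201) / (1 − (0.201)(0.840)) = 0.6390/0.8312 = 0.7688.

+0.769c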